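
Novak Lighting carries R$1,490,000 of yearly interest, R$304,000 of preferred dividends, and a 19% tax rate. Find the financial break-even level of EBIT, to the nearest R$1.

Grossing the preferred dividend up to pre-tax terms: R$304,000 / (1 − 0.19) = R$375,308.64.
EPS = 0 when EBIT covers interest plus the pre-tax preferred burden: R$1,490,000 + R$375,308.64 = R$1,865,308.64.

R$1,865,309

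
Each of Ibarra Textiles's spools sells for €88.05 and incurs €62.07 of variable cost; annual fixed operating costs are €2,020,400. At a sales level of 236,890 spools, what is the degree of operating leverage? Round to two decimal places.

Total contribution margin = 236,890 × €25.98 = €6,154,402.20.
EBIT = €6,154,402.20 − €2,020,400 = €4,134,002.20.
So DOL = total CM / EBIT = €6,154,402.20 / €4,134,002.20 = 1.4887.

1.49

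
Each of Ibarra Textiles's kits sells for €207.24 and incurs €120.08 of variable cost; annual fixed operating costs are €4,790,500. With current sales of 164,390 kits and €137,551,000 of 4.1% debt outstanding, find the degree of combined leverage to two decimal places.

Contribution at this volume is 164,390 × €87.16 = €14,328,232.40.
Subtracting fixed costs: EBIT = €14,328,232.40 − €4,790,500 = €9,537,732.40. Interest = €5,639,591.00.
DOL = €14,328,232.40 ÷ €9,537,732.40 = 1.5023; DFL = €9,537,732.40 ÷ €3,898,141.40 = 2.4467.
DCL = DOL × DFL = 1.5023 × 2.4467 = 3.6757.

3.68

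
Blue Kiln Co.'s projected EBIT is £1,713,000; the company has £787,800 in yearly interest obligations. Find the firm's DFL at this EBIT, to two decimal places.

1.85

Annual interest charges come to £787,800.00.
Degree of financial leverage = EBIT / (EBIT − interest) = £1,713,000 / £925,200.00 = 1.8515.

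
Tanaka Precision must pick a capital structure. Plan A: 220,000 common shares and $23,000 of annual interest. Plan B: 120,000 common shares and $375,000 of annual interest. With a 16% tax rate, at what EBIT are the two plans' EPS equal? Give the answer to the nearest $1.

Set EPS_A = EPS_B: (EBIT − $23,000)(1 − 0.16) ÷ 220,000 = (EBIT − $375,000)(1 − 0.16) ÷ 120,000.
Cancelling (1 − t) and cross-multiplying: 120,000·(EBIT − 23,000) = 220,000·(EBIT − 375,000).
EBIT × (220,000 − 120,000) = 375,000 × 220,000 − 23,000 × 120,000 = 79,740,000,000, so EBIT = 79,740,000,000 ÷ 100,000 = 797,400.00.

$797,400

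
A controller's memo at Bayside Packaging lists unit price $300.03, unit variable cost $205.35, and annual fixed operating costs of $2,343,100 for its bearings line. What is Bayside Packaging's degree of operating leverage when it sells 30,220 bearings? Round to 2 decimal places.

At 30,220 units, contribution = 30,220 × $94.68 = $2,861,229.60.
Operating income = contribution − fixed costs = $2,861,229.60 − $2,343,100 = $518,129.60.
Degree of operating leverage = $2,861,229.60 / $518,129.60 = 5.5222.

5.52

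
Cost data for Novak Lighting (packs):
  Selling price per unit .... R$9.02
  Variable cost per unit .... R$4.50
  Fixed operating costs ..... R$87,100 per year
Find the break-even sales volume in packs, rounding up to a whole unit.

Unit CM = price − variable cost = R$9.02 − R$4.50 = R$4.52.
Units to break even: R$87,100 ÷ R$4.52 = 19,269.91, rounded up to 19,270.

19,270 packs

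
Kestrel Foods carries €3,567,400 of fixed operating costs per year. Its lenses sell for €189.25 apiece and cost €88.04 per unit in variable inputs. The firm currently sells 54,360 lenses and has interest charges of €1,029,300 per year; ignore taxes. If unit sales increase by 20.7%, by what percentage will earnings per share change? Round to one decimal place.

At 54,360 units, contribution = 54,360 × €101.21 = €5,501,775.60.
Subtracting fixed costs: EBIT = €5,501,775.60 − €3,567,400 = €1,934,375.60.
Interest = €1,029,300.00, so EBIT − I = €905,075.60.
DCL = total CM / (EBIT − I) = €5,501,775.60 / €905,075.60 = 6.0788.
EPS therefore changes by 6.0788 × (+20.7%) = +125.8%.

+125.8%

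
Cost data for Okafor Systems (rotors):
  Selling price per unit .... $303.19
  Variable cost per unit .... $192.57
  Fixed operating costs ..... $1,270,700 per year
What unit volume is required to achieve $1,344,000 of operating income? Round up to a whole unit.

Each unit contributes $303.19 − $192.57 = $110.62.
Units = (FC + target) / CM = ($1,270,700 + $1,344,000) / $110.62 = 23,636.77, so 23,637 rotors.

23,637 rotors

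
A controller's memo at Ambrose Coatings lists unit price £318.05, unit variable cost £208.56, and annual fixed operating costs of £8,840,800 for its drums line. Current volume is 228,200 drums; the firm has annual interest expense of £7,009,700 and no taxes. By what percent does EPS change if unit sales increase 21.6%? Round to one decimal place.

At 228,200 units, contribution = 228,200 × £109.49 = £24,985,618.00.
Subtracting fixed costs: EBIT = £24,985,618.00 − £8,840,800 = £16,144,818.00.
After interest of £7,009,700.00, pre-tax earnings = £9,135,118.00.
DCL = total CM / (EBIT − I) = £24,985,618.00 / £9,135,118.00 = 2.7351.
%ΔEPS = DCL × %ΔSales = 2.7351 × +21.6% = +59.1%.

+59.1%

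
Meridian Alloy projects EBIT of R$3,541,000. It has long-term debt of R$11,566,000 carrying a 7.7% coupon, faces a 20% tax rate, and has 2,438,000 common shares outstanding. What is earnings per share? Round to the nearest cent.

R$0.87

Pre-tax income = R$3,541,000 − R$890,582.00 = R$2,650,418.00.
Net income = R$2,650,418.00 × (1 − 0.20) = R$2,120,334.40.
Per share: R$2,120,334.40 / 2,438,000 shares = R$0.87.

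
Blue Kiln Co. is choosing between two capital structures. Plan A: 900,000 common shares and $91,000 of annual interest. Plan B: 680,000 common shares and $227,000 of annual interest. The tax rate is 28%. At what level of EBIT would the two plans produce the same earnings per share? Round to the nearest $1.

$647,364

Set EPS_A = EPS_B: (EBIT − $91,000)(1 − 0.28) ÷ 900,000 = (EBIT − $227,000)(1 − 0.28) ÷ 680,000.
Cancelling (1 − t) and cross-multiplying: 680,000·(EBIT − 91,000) = 900,000·(EBIT − 227,000).
Solving, EBIT = (227,000·900,000 − 91,000·680,000) / (900,000 − 680,000) = 142,420,000,000 / 220,000 = 647,363.64.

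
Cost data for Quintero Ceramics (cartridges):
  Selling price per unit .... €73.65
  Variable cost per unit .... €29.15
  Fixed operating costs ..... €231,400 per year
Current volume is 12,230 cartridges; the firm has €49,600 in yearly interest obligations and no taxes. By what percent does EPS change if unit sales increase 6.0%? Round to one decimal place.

Contribution at this volume is 12,230 × €44.50 = €544,235.00.
EBIT = €544,235.00 − €231,400 = €312,835.00.
After interest of €49,600.00, pre-tax earnings = €263,235.00.
Degree of combined leverage = contribution ÷ (EBIT − I) = €544,235.00 ÷ €263,235.00 = 2.0675.
EPS therefore changes by 2.0675 × (+6.0%) = +12.4%.

+12.4%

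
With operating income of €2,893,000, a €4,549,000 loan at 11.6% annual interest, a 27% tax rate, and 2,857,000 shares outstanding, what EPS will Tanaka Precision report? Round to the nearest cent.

Pre-tax income = €2,893,000 − €527,684.00 = €2,365,316.00.
Net income = €2,365,316.00 × (1 − 0.27) = €1,726,680.68.
EPS = €1,726,680.68 ÷ 2,857,000 = €0.60.

€0.60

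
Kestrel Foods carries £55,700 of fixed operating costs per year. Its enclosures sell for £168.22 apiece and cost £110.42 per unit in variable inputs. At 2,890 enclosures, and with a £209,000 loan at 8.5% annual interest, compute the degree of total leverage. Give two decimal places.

1.79

Contribution at this volume is 2,890 × £57.80 = £167,042.00.
Subtracting fixed costs: EBIT = £167,042.00 − £55,700 = £111,342.00. Interest = £17,765.00.
DOL = £167,042.00 ÷ £111,342.00 = 1.5003; DFL = £111,342.00 ÷ £93,577.00 = 1.1898.
DCL = DOL × DFL = 1.5003 × 1.1898 = 1.7851.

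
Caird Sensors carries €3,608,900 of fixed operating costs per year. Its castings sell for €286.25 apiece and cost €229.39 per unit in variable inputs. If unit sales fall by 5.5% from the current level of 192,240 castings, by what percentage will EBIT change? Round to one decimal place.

-8.2%

Total contribution margin = 192,240 × €56.86 = €10,930,766.40.
EBIT = €10,930,766.40 − €3,608,900 = €7,321,866.40.
So DOL = total CM / EBIT = €10,930,766.40 / €7,321,866.40 = 1.4929.
Operating income changes by 1.4929 × -5.5% = -8.2%.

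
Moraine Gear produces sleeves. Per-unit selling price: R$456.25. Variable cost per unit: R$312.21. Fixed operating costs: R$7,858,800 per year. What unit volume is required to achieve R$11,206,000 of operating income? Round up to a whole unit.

Each unit contributes R$456.25 − R$312.21 = R$144.04.
Units = (FC + target) / CM = (R$7,858,800 + R$11,206,000) / R$144.04 = 132,357.68, so 132,358 sleeves.

132,358 sleeves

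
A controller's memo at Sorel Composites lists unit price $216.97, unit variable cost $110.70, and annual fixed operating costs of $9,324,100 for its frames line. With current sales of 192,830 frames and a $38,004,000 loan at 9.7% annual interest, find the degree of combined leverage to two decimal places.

Total contribution margin = 192,830 × $106.27 = $20,492,044.10.
Subtracting fixed costs: EBIT = $20,492,044.10 − $9,324,100 = $11,167,944.10. Interest = $3,686,388.00, so EBIT − I = $7,481,556.10.
DCL = contribution ÷ (EBIT − I) = $20,492,044.10 ÷ $7,481,556.10 = 2.7390.

2.74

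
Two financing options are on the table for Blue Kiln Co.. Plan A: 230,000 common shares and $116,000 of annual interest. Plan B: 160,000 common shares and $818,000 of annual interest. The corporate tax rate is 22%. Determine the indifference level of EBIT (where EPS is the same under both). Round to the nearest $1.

$2,422,571

Set EPS_A = EPS_B: (EBIT − $116,000)(1 − 0.22) ÷ 230,000 = (EBIT − $818,000)(1 − 0.22) ÷ 160,000.
The (1 − t) factor cancels: (EBIT − 116,000) × 160,000 = (EBIT − 818,000) × 230,000.
Solving, EBIT = (818,000·230,000 − 116,000·160,000) / (230,000 − 160,000) = 169,580,000,000 / 70,000 = 2,422,571.43.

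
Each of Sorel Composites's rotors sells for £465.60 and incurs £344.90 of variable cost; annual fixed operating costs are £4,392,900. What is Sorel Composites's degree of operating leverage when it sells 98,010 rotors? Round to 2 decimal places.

1.59

At 98,010 units, contribution = 98,010 × £120.70 = £11,829,807.00.
Subtracting fixed costs: EBIT = £11,829,807.00 − £4,392,900 = £7,436,907.00.
So DOL = total CM / EBIT = £11,829,807.00 / £7,436,907.00 = 1.5907.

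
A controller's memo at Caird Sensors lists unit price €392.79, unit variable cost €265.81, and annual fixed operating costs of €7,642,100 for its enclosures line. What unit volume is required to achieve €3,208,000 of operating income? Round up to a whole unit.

Each unit contributes €392.79 − €265.81 = €126.98.
Required volume = (fixed costs + target profit) ÷ CM = (€7,642,100 + €3,208,000) ÷ €126.98 = 85,447.31, so 85,448 enclosures.

85,448 enclosures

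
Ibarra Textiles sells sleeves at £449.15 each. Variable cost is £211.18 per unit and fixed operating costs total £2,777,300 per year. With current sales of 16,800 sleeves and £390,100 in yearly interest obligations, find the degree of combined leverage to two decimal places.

Total contribution margin = 16,800 × £237.97 = £3,997,896.00.
EBIT = £3,997,896.00 − £2,777,300 = £1,220,596.00. Interest = £390,100.00.
DOL = £3,997,896.00 ÷ £1,220,596.00 = 3.2754; DFL = £1,220,596.00 ÷ £830,496.00 = 1.4697.
DCL = DOL × DFL = 3.2754 × 1.4697 = 4.8139.

4.81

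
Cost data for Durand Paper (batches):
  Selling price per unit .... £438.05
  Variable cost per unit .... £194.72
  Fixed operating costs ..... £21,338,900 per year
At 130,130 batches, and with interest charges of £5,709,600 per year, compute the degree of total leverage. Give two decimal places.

6.86

Total contribution margin = 130,130 × £243.33 = £31,664,532.90.
EBIT = £31,664,532.90 − £21,338,900 = £10,325,632.90. Interest = £5,709,600.00, so EBIT − I = £4,616,032.90.
Degree of total leverage = total CM / (EBIT − interest) = £31,664,532.90 / £4,616,032.90 = 6.8597.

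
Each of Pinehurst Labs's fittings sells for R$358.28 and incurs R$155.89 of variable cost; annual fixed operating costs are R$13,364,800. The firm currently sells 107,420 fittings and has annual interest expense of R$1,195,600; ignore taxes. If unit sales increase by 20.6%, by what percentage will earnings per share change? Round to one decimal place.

+62.4%

At 107,420 units, contribution = 107,420 × R$202.39 = R$21,740,733.80.
Operating income = contribution − fixed costs = R$21,740,733.80 − R$13,364,800 = R$8,375,933.80.
After interest of R$1,195,600.00, pre-tax earnings = R$7,180,333.80.
Degree of combined leverage = contribution ÷ (EBIT − I) = R$21,740,733.80 ÷ R$7,180,333.80 = 3.0278.
%ΔEPS = DCL × %ΔSales = 3.0278 × +20.6% = +62.4%.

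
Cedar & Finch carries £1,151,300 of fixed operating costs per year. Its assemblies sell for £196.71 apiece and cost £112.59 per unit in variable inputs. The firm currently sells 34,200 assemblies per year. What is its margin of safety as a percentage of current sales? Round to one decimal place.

60.0%

Unit CM = price − variable cost = £196.71 − £112.59 = £84.12. Break-even units = £1,151,300 ÷ £84.12 = 13,686.40; break-even revenue = 13,686.40 × £196.71 = £2,692,251.82.
Actual sales revenue = 34,200 × £196.71 = £6,727,482.00.
Margin of safety = (£6,727,482.00 − £2,692,251.82) ÷ £6,727,482.00 = 60.0%.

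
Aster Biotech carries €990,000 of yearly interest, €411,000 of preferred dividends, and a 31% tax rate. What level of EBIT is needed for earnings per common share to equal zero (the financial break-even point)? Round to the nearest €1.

Preferred dividends are paid after tax, so their pre-tax equivalent is €411,000 ÷ (1 − 0.31) = €595,652.17.
EPS = 0 when EBIT covers interest plus the pre-tax preferred burden: €990,000 + €595,652.17 = €1,585,652.17.

€1,585,652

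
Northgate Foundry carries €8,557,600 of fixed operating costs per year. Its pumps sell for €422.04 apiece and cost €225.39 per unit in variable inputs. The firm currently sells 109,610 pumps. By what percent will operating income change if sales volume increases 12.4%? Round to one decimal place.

+20.6%

Total contribution margin = 109,610 × €196.65 = €21,554,806.50.
EBIT = €21,554,806.50 − €8,557,600 = €12,997,206.50.
DOL = contribution ÷ EBIT = €21,554,806.50 ÷ €12,997,206.50 = 1.6584.
So EBIT moves 1.6584 × (+12.4%) = +20.6%.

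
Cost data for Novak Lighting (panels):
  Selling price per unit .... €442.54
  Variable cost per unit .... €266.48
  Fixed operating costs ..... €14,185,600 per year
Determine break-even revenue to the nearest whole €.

€35,656,568

CM per unit = €442.54 − €266.48 = €176.06; CM ratio = €176.06 / €442.54 = 0.3978.
Break-even revenue = fixed costs × price ÷ CM = €14,185,600 × €442.54 ÷ €176.06 = €35,656,568.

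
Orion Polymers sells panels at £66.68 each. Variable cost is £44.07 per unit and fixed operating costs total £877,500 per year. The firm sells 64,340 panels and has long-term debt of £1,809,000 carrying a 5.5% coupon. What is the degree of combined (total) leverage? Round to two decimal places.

Total contribution margin = 64,340 × £22.61 = £1,454,727.40.
EBIT = £1,454,727.40 − £877,500 = £577,227.40. Interest = £99,495.00, so EBIT − I = £477,732.40.
Degree of total leverage = total CM / (EBIT − interest) = £1,454,727.40 / £477,732.40 = 3.0451.

3.05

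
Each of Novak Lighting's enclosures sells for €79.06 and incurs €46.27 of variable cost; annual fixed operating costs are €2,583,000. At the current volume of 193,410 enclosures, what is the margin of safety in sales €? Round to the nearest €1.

€9,063,121

Contribution margin per unit = €79.06 − €46.27 = €32.79. Break-even units = €2,583,000 ÷ €32.79 = 78,774.02; break-even revenue = 78,774.02 × €79.06 = €6,227,873.74.
Current sales = 193,410 × €79.06 = €15,290,994.60.
Margin of safety = €15,290,994.60 − €6,227,873.74 = €9,063,121.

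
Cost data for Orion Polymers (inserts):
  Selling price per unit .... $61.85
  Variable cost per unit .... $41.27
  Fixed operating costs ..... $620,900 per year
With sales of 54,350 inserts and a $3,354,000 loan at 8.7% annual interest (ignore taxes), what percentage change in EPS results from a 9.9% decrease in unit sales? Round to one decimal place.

Contribution at this volume is 54,350 × $20.58 = $1,118,523.00.
Subtracting fixed costs: EBIT = $1,118,523.00 − $620,900 = $497,623.00.
Interest = $291,798.00, so EBIT − I = $205,825.00.
Degree of combined leverage = contribution ÷ (EBIT − I) = $1,118,523.00 ÷ $205,825.00 = 5.4343.
%ΔEPS = DCL × %ΔSales = 5.4343 × -9.9% = -53.8%.

-53.8%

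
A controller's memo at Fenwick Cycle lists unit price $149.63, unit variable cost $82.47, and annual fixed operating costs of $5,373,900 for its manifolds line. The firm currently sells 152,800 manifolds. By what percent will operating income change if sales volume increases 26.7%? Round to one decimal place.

At 152,800 units, contribution = 152,800 × $67.16 = $10,262,048.00.
EBIT = $10,262,048.00 − $5,373,900 = $4,888,148.00.
DOL = contribution ÷ EBIT = $10,262,048.00 ÷ $4,888,148.00 = 2.0994.
Operating income changes by 2.0994 × +26.7% = +56.1%.

+56.1%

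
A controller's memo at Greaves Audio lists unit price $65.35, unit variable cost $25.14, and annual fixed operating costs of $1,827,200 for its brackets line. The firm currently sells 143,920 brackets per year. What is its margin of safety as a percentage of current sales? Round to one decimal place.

Each unit contributes $65.35 − $25.14 = $40.21. Break-even units = $1,827,200 ÷ $40.21 = 45,441.43; break-even revenue = 45,441.43 × $65.35 = $2,969,597.61.
Actual sales revenue = 143,920 × $65.35 = $9,405,172.00.
Margin of safety = ($9,405,172.00 − $2,969,597.61) ÷ $9,405,172.00 = 68.4%.

68.4%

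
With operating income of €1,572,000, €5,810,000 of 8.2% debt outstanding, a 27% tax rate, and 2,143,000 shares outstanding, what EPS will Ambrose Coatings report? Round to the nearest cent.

Interest = €476,420.00, so EBT = €1,572,000 − €476,420.00 = €1,095,580.00.
Net income = €1,095,580.00 × (1 − 0.27) = €799,773.40.
EPS = €799,773.40 ÷ 2,143,000 = €0.37.

€0.37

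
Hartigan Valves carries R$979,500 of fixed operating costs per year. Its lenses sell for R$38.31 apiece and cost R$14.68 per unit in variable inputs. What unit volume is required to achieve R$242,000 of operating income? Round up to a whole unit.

51,693 lenses

Contribution margin per unit = R$38.31 − R$14.68 = R$23.63.
Need Q such that Q × R$23.63 − R$979,500 = R$242,000, i.e. Q = R$1,221,500 / R$23.63 = 51,692.76 → 51,693.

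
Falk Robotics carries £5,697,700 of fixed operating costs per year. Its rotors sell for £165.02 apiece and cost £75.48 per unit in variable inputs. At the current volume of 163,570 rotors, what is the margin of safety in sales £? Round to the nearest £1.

Unit CM = price − variable cost = £165.02 − £75.48 = £89.54. Break-even units = £5,697,700 ÷ £89.54 = 63,633.01; break-even revenue = 63,633.01 × £165.02 = £10,500,719.83.
Actual sales revenue = 163,570 × £165.02 = £26,992,321.40.
Margin of safety = £26,992,321.40 − £10,500,719.83 = £16,491,602.

£16,491,602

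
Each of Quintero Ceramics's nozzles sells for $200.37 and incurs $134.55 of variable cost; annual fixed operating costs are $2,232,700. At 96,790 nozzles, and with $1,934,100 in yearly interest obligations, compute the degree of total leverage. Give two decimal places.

At 96,790 units, contribution = 96,790 × $65.82 = $6,370,717.80.
Operating income = contribution − fixed costs = $6,370,717.80 − $2,232,700 = $4,138,017.80. Interest = $1,934,100.00.
DOL = $6,370,717.80 ÷ $4,138,017.80 = 1.5396; DFL = $4,138,017.80 ÷ $2,203,917.80 = 1.8776.
Combined leverage = 1.5396 × 1.8776 = 2.8908.

2.89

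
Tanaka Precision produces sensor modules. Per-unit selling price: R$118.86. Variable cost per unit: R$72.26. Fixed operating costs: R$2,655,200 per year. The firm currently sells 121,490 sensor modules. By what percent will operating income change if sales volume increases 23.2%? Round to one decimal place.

At 121,490 units, contribution = 121,490 × R$46.60 = R$5,661,434.00.
Subtracting fixed costs: EBIT = R$5,661,434.00 − R$2,655,200 = R$3,006,234.00.
So DOL = total CM / EBIT = R$5,661,434.00 / R$3,006,234.00 = 1.8832.
So EBIT moves 1.8832 × (+23.2%) = +43.7%.

+43.7%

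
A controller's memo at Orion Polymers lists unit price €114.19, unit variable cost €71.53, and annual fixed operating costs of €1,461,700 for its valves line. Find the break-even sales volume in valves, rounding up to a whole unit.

34,264 valves

Each unit contributes €114.19 − €71.53 = €42.66.
Units to break even: €1,461,700 ÷ €42.66 = 34,263.95, rounded up to 34,264.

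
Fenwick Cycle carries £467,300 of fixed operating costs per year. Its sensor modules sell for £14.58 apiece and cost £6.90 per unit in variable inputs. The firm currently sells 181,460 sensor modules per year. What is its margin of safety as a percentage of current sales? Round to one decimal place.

66.5%

Unit CM = price − variable cost = £14.58 − £6.90 = £7.68. Break-even units = £467,300 ÷ £7.68 = 60,846.35; break-even revenue = 60,846.35 × £14.58 = £887,139.84.
Actual sales revenue = 181,460 × £14.58 = £2,645,686.80.
Margin of safety = (£2,645,686.80 − £887,139.84) ÷ £2,645,686.80 = 66.5%.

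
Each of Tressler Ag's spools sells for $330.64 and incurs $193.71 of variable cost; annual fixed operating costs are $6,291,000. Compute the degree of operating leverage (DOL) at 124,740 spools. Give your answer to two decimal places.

1.58

Contribution at this volume is 124,740 × $136.93 = $17,080,648.20.
EBIT = $17,080,648.20 − $6,291,000 = $10,789,648.20.
Degree of operating leverage = $17,080,648.20 / $10,789,648.20 = 1.5831.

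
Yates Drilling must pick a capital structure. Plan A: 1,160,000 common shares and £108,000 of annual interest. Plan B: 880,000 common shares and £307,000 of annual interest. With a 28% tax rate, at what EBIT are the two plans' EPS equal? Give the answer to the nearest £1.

£932,429

Set EPS_A = EPS_B: (EBIT − £108,000)(1 − 0.28) ÷ 1,160,000 = (EBIT − £307,000)(1 − 0.28) ÷ 880,000.
Cancelling (1 − t) and cross-multiplying: 880,000·(EBIT − 108,000) = 1,160,000·(EBIT − 307,000).
EBIT × (1,160,000 − 880,000) = 307,000 × 1,160,000 − 108,000 × 880,000 = 261,080,000,000, so EBIT = 261,080,000,000 ÷ 280,000 = 932,428.57.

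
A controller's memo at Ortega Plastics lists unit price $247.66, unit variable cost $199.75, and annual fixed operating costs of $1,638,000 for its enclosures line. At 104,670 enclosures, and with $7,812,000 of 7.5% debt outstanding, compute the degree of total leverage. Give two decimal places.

At 104,670 units, contribution = 104,670 × $47.91 = $5,014,739.70.
Operating income = contribution − fixed costs = $5,014,739.70 − $1,638,000 = $3,376,739.70. Interest = $585,900.00, so EBIT − I = $2,790,839.70.
DCL = contribution ÷ (EBIT − I) = $5,014,739.70 ÷ $2,790,839.70 = 1.7969.

1.80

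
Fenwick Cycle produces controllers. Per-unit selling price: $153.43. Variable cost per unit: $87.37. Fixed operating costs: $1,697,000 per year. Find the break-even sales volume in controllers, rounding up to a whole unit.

25,689 controllers

Contribution margin per unit = $153.43 − $87.37 = $66.06.
Break-even volume = fixed costs ÷ CM per unit = $1,697,000 ÷ $66.06 = 25,688.77, so 25,689 controllers.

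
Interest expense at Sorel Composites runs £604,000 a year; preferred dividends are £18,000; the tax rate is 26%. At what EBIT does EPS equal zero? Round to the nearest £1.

£628,324

Grossing the preferred dividend up to pre-tax terms: £18,000 / (1 − 0.26) = £24,324.32.
Financial break-even EBIT = interest + D_p ÷ (1 − t) = £604,000 + £24,324.32 = £628,324.32.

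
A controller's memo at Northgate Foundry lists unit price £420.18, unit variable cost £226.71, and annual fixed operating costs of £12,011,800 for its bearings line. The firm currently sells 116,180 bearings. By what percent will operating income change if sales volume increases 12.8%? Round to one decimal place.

Total contribution margin = 116,180 × £193.47 = £22,477,344.60.
Operating income = contribution − fixed costs = £22,477,344.60 − £12,011,800 = £10,465,544.60.
Degree of operating leverage = £22,477,344.60 / £10,465,544.60 = 2.1477.
%ΔEBIT = DOL × %ΔSales = 2.1477 × +12.8% = +27.5%.

+27.5%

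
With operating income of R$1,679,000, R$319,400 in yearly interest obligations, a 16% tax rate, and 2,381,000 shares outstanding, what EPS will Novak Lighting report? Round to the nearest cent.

R$0.48

Pre-tax income = R$1,679,000 − R$319,400.00 = R$1,359,600.00.
After tax at 16%: net income = R$1,359,600.00 × 0.84 = R$1,142,064.00.
Per share: R$1,142,064.00 / 2,381,000 shares = R$0.48.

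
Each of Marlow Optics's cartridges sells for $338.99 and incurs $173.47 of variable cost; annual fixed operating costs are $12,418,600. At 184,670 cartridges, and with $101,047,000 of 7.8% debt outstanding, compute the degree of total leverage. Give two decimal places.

2.98

At 184,670 units, contribution = 184,670 × $165.52 = $30,566,578.40.
EBIT = $30,566,578.40 − $12,418,600 = $18,147,978.40. Interest = $7,881,666.00.
DOL = $30,566,578.40 ÷ $18,147,978.40 = 1.6843; DFL = $18,147,978.40 ÷ $10,266,312.40 = 1.7677.
Combined leverage = 1.6843 × 1.7677 = 2.9773.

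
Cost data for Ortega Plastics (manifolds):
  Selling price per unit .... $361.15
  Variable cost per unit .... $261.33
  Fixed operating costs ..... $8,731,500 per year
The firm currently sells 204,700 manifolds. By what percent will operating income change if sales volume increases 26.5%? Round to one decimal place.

Total contribution margin = 204,700 × $99.82 = $20,433,154.00.
Subtracting fixed costs: EBIT = $20,433,154.00 − $8,731,500 = $11,701,654.00.
So DOL = total CM / EBIT = $20,433,154.00 / $11,701,654.00 = 1.7462.
%ΔEBIT = DOL × %ΔSales = 1.7462 × +26.5% = +46.3%.

+46.3%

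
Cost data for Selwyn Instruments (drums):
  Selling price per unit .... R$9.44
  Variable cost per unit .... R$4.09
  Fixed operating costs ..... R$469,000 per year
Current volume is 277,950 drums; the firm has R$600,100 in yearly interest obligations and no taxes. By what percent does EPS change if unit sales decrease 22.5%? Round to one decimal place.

Total contribution margin = 277,950 × R$5.35 = R$1,487,032.50.
EBIT = R$1,487,032.50 − R$469,000 = R$1,018,032.50.
Interest = R$600,100.00, so EBIT − I = R$417,932.50.
Degree of combined leverage = contribution ÷ (EBIT − I) = R$1,487,032.50 ÷ R$417,932.50 = 3.5581.
%ΔEPS = DCL × %ΔSales = 3.5581 × -22.5% = -80.1%.

-80.1%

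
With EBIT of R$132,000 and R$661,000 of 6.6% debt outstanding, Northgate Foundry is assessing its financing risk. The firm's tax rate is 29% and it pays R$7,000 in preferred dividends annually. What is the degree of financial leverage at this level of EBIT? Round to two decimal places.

Annual interest charges come to R$43,626.00.
Preferred dividends grossed up pre-tax: R$7,000 / (1 − 0.29) = R$9,859.15.
DFL = EBIT ÷ [EBIT − I − D_p/(1−t)] = R$132,000 ÷ [R$132,000 − R$43,626.00 − R$9,859.15] = R$132,000 ÷ R$78,514.85 = 1.6812.

1.68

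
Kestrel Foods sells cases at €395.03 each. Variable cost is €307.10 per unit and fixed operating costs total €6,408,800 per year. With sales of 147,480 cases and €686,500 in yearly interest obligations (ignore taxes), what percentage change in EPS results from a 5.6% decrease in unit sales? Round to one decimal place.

-12.4%

At 147,480 units, contribution = 147,480 × €87.93 = €12,967,916.40.
Subtracting fixed costs: EBIT = €12,967,916.40 − €6,408,800 = €6,559,116.40.
After interest of €686,500.00, pre-tax earnings = €5,872,616.40.
Degree of combined leverage = contribution ÷ (EBIT − I) = €12,967,916.40 ÷ €5,872,616.40 = 2.2082.
EPS therefore changes by 2.2082 × (-5.6%) = -12.4%.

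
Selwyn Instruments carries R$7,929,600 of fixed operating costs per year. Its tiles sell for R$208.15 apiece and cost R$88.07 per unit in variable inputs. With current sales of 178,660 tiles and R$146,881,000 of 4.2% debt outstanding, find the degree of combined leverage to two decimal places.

Total contribution margin = 178,660 × R$120.08 = R$21,453,492.80.
EBIT = R$21,453,492.80 − R$7,929,600 = R$13,523,892.80. Interest = R$6,169,002.00.
DOL = R$21,453,492.80 ÷ R$13,523,892.80 = 1.5863; DFL = R$13,523,892.80 ÷ R$7,354,890.80 = 1.8388.
Combined leverage = 1.5863 × 1.8388 = 2.9169.

2.92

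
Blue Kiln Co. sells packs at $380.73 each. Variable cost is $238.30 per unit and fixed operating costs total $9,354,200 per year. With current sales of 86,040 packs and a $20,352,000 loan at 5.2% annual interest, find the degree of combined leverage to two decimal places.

Contribution at this volume is 86,040 × $142.43 = $12,254,677.20.
EBIT = $12,254,677.20 − $9,354,200 = $2,900,477.20. Interest = $1,058,304.00.
DOL = $12,254,677.20 ÷ $2,900,477.20 = 4.2251; DFL = $2,900,477.20 ÷ $1,842,173.20 = 1.5745.
Combined leverage = 4.2251 × 1.5745 = 6.6524.

6.65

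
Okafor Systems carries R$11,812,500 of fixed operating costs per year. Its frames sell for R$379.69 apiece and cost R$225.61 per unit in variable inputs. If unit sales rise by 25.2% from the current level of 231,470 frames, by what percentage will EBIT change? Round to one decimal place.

+37.7%

At 231,470 units, contribution = 231,470 × R$154.08 = R$35,664,897.60.
Operating income = contribution − fixed costs = R$35,664,897.60 − R$11,812,500 = R$23,852,397.60.
So DOL = total CM / EBIT = R$35,664,897.60 / R$23,852,397.60 = 1.4952.
%ΔEBIT = DOL × %ΔSales = 1.4952 × +25.2% = +37.7%.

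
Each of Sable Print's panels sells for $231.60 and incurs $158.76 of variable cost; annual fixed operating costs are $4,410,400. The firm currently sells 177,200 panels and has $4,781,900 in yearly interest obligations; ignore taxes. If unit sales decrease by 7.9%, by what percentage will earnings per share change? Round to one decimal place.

At 177,200 units, contribution = 177,200 × $72.84 = $12,907,248.00.
Subtracting fixed costs: EBIT = $12,907,248.00 − $4,410,400 = $8,496,848.00.
After interest of $4,781,900.00, pre-tax earnings = $3,714,948.00.
DCL = total CM / (EBIT − I) = $12,907,248.00 / $3,714,948.00 = 3.4744.
EPS therefore changes by 3.4744 × (-7.9%) = -27.4%.

-27.4%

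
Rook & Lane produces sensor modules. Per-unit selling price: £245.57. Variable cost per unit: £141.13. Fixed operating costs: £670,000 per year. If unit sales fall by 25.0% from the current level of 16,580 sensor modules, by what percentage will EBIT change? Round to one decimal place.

-40.8%

Contribution at this volume is 16,580 × £104.44 = £1,731,615.20.
EBIT = £1,731,615.20 − £670,000 = £1,061,615.20.
So DOL = total CM / EBIT = £1,731,615.20 / £1,061,615.20 = 1.6311.
%ΔEBIT = DOL × %ΔSales = 1.6311 × -25.0% = -40.8%.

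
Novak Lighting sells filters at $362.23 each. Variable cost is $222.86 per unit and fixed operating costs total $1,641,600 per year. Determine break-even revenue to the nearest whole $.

$4,266,605

Contribution margin per unit = $362.23 − $222.86 = $139.37, a CM ratio of $139.37 ÷ $362.23 = 0.3848.
Break-even revenue = fixed costs × price ÷ CM = $1,641,600 × $362.23 ÷ $139.37 = $4,266,605.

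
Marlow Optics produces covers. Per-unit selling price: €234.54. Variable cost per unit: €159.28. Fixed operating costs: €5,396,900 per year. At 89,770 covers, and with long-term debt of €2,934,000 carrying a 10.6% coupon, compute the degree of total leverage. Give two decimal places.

Contribution at this volume is 89,770 × €75.26 = €6,756,090.20.
Subtracting fixed costs: EBIT = €6,756,090.20 − €5,396,900 = €1,359,190.20. Interest = €311,004.00, so EBIT − I = €1,048,186.20.
Degree of total leverage = total CM / (EBIT − interest) = €6,756,090.20 / €1,048,186.20 = 6.4455.

6.45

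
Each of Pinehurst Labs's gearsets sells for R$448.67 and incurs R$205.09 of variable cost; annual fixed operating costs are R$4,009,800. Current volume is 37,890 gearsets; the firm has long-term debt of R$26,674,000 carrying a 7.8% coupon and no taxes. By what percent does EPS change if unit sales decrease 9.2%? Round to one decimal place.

-27.1%

At 37,890 units, contribution = 37,890 × R$243.58 = R$9,229,246.20.
EBIT = R$9,229,246.20 − R$4,009,800 = R$5,219,446.20.
Interest = R$2,080,572.00, so EBIT − I = R$3,138,874.20.
DCL = total CM / (EBIT − I) = R$9,229,246.20 / R$3,138,874.20 = 2.9403.
%ΔEPS = DCL × %ΔSales = 2.9403 × -9.2% = -27.1%.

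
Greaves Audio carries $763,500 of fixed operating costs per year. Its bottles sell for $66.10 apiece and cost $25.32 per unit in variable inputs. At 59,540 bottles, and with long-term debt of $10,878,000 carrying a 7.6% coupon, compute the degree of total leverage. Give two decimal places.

2.90

Total contribution margin = 59,540 × $40.78 = $2,428,041.20.
Operating income = contribution − fixed costs = $2,428,041.20 − $763,500 = $1,664,541.20. Interest = $826,728.00.
DOL = $2,428,041.20 ÷ $1,664,541.20 = 1.4587; DFL = $1,664,541.20 ÷ $837,813.20 = 1.9868.
Combined leverage = 1.4587 × 1.9868 = 2.8981.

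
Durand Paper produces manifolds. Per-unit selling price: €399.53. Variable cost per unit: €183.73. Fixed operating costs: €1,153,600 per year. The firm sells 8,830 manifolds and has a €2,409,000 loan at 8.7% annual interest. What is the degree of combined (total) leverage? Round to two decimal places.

Total contribution margin = 8,830 × €215.80 = €1,905,514.00.
EBIT = €1,905,514.00 − €1,153,600 = €751,914.00. Interest = €209,583.00.
DOL = €1,905,514.00 ÷ €751,914.00 = 2.5342; DFL = €751,914.00 ÷ €542,331.00 = 1.3864.
Combined leverage = 2.5342 × 1.3864 = 3.5134.

3.51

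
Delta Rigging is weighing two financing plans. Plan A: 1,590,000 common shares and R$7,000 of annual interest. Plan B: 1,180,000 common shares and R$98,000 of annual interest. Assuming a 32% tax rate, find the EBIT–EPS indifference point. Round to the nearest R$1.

Set EPS_A = EPS_B: (EBIT − R$7,000)(1 − 0.32) ÷ 1,590,000 = (EBIT − R$98,000)(1 − 0.32) ÷ 1,180,000.
Cancelling (1 − t) and cross-multiplying: 1,180,000·(EBIT − 7,000) = 1,590,000·(EBIT − 98,000).
EBIT × (1,590,000 − 1,180,000) = 98,000 × 1,590,000 − 7,000 × 1,180,000 = 147,560,000,000, so EBIT = 147,560,000,000 ÷ 410,000 = 359,902.44.

R$359,902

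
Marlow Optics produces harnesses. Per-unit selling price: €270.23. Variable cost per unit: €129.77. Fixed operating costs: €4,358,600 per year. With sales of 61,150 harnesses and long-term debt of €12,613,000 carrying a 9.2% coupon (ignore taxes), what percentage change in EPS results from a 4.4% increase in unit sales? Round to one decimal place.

+12.3%

Total contribution margin = 61,150 × €140.46 = €8,589,129.00.
Operating income = contribution − fixed costs = €8,589,129.00 − €4,358,600 = €4,230,529.00.
Interest = €1,160,396.00, so EBIT − I = €3,070,133.00.
Degree of combined leverage = contribution ÷ (EBIT − I) = €8,589,129.00 ÷ €3,070,133.00 = 2.7976.
EPS therefore changes by 2.7976 × (+4.4%) = +12.3%.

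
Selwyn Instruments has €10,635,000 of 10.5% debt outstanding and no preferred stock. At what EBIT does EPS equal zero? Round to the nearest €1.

€1,116,675

Annual interest = 10.5% × €10,635,000 = €1,116,675.00.
Without preferred stock the financial break-even is simply EBIT = interest = €1,116,675.00.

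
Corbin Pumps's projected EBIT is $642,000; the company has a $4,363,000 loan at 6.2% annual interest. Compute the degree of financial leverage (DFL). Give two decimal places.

1.73

Interest = $270,506.00.
Degree of financial leverage = EBIT / (EBIT − interest) = $642,000 / $371,494.00 = 1.7282.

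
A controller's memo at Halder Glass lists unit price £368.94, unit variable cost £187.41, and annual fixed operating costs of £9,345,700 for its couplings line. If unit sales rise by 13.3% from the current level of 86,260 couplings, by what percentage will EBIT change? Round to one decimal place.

+33.0%

At 86,260 units, contribution = 86,260 × £181.53 = £15,658,777.80.
EBIT = £15,658,777.80 − £9,345,700 = £6,313,077.80.
Degree of operating leverage = £15,658,777.80 / £6,313,077.80 = 2.4804.
Operating income changes by 2.4804 × +13.3% = +33.0%.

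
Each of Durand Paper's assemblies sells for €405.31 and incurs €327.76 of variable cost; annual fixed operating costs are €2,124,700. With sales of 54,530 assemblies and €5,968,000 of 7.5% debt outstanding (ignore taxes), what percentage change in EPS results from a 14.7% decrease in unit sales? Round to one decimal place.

Contribution at this volume is 54,530 × €77.55 = €4,228,801.50.
EBIT = €4,228,801.50 − €2,124,700 = €2,104,101.50.
Interest = €447,600.00, so EBIT − I = €1,656,501.50.
Degree of combined leverage = contribution ÷ (EBIT − I) = €4,228,801.50 ÷ €1,656,501.50 = 2.5529.
EPS therefore changes by 2.5529 × (-14.7%) = -37.5%.

-37.5%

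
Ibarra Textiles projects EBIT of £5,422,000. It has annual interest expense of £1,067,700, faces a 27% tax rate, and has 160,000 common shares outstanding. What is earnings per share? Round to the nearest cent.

£19.87

Interest = £1,067,700.00, so EBT = £5,422,000 − £1,067,700.00 = £4,354,300.00.
Net income = £4,354,300.00 × (1 − 0.27) = £3,178,639.00.
Per share: £3,178,639.00 / 160,000 shares = £19.87.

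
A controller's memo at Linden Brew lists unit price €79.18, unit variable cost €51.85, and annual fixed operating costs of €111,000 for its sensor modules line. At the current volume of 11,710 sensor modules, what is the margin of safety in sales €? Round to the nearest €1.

Unit CM = price − variable cost = €79.18 − €51.85 = €27.33. Break-even units = €111,000 ÷ €27.33 = 4,061.47; break-even revenue = 4,061.47 × €79.18 = €321,587.27.
Current sales = 11,710 × €79.18 = €927,197.80.
Margin of safety = €927,197.80 − €321,587.27 = €605,611.

€605,611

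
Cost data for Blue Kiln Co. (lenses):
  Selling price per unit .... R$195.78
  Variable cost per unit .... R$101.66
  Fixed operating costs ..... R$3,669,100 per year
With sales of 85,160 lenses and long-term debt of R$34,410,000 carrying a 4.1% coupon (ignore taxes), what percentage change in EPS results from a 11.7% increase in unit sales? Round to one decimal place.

+31.9%

At 85,160 units, contribution = 85,160 × R$94.12 = R$8,015,259.20.
EBIT = R$8,015,259.20 − R$3,669,100 = R$4,346,159.20.
Interest = R$1,410,810.00, so EBIT − I = R$2,935,349.20.
Degree of combined leverage = contribution ÷ (EBIT − I) = R$8,015,259.20 ÷ R$2,935,349.20 = 2.7306.
EPS therefore changes by 2.7306 × (+11.7%) = +31.9%.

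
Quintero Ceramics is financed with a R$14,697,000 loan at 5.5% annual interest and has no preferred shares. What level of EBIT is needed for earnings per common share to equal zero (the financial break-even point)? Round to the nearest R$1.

Annual interest = 5.5% × R$14,697,000 = R$808,335.00.
Without preferred stock the financial break-even is simply EBIT = interest = R$808,335.00.

R$808,335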